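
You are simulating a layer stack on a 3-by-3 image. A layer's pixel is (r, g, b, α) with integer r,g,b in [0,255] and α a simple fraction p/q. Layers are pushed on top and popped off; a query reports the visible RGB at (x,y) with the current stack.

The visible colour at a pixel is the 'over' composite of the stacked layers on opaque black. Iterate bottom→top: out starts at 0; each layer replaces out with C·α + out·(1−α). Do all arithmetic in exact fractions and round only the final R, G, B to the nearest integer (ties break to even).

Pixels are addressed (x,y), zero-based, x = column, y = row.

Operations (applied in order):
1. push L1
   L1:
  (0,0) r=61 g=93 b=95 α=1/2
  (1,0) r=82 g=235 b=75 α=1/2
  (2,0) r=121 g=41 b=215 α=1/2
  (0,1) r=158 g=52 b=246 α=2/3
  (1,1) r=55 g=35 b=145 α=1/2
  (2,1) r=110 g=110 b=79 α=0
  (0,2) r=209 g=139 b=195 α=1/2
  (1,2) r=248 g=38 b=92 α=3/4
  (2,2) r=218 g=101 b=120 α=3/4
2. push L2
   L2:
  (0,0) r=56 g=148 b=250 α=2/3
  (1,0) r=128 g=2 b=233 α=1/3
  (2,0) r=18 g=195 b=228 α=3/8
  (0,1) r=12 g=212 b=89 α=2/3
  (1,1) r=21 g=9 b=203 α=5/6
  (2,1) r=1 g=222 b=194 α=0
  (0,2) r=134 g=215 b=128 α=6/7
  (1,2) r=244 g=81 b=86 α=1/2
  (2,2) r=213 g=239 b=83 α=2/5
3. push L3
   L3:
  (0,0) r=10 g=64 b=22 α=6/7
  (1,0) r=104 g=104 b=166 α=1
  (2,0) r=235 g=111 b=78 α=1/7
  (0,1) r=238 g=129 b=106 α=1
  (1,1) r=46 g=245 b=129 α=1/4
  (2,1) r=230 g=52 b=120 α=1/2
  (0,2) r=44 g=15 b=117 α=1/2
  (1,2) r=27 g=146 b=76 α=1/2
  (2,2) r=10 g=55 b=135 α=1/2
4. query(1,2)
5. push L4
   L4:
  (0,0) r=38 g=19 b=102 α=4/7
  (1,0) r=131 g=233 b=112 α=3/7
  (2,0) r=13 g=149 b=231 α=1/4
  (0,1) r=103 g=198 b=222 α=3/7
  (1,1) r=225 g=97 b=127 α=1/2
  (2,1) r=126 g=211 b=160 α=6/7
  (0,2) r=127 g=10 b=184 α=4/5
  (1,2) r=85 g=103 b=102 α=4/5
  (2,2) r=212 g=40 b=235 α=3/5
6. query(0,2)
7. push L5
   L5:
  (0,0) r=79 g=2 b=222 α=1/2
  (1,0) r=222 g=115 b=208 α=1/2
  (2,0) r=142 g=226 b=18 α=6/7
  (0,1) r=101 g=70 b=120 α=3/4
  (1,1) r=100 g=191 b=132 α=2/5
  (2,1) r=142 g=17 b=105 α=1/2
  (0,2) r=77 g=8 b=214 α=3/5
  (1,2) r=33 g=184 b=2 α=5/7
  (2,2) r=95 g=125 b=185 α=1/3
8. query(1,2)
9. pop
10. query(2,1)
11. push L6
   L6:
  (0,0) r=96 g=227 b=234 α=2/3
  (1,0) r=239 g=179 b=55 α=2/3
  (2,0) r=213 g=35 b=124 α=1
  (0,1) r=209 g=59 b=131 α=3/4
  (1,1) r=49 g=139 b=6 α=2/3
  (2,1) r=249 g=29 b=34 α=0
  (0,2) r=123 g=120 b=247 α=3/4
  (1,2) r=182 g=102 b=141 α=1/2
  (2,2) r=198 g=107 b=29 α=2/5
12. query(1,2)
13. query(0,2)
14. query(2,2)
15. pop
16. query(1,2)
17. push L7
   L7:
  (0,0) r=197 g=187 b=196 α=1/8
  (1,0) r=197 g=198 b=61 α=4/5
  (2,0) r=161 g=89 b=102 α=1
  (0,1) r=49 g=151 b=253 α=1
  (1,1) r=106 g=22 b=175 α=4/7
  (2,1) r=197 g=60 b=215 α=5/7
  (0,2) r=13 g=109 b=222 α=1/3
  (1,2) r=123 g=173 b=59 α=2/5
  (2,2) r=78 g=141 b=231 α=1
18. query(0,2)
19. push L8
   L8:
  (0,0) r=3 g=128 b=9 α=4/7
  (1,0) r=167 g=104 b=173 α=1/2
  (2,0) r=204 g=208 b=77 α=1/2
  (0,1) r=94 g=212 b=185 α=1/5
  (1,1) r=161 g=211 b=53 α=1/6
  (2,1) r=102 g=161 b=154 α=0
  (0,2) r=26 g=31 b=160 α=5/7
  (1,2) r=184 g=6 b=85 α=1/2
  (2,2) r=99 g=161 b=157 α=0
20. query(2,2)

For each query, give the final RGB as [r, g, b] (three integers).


at x=1,y=2 over L1,L2,L3:
L1 α=3/4: [186, 57/2, 69]
L2 α=1/2: [215, 219/4, 155/2]
L3 α=1/2: [121, 803/8, 307/4]
= [121, 100, 77]

query (0,2) [L1,L2,L3,L4] — begin 0,0,0
+L1 (α=1/2) → [209/2, 139/2, 195/2]
+L2 (α=6/7) → [1817/14, 2719/14, 1731/14]
+L3 (α=1/2) → [2433/28, 2929/28, 3369/28]
+L4 (α=4/5) → [16657/140, 4049/140, 23977/140]
→ [119, 29, 171]

query (1,2) [L1,L2,L3,L4,L5] — begin 0,0,0
L1 α=3/4: [186, 57/2, 69]
L2 α=1/2: [215, 219/4, 155/2]
L3 α=1/2: [121, 803/8, 307/4]
L4 α=4/5: [461/5, 4099/40, 1939/20]
L5 α=5/7: [1747/35, 22499/140, 2039/70]
= [50, 161, 29]

at x=2,y=1 over L1,L2,L3,L4:
+L1 (α=0) → [0, 0, 0]
+L2 (α=0) → [0, 0, 0]
+L3 (α=1/2) → [115, 26, 60]
+L4 (α=6/7) → [871/7, 1292/7, 1020/7]
rounded: [124, 185, 146]

at x=1,y=2 over L1,L2,L3,L4,L6:
+L1 (α=3/4) → [186, 57/2, 69]
+L2 (α=1/2) → [215, 219/4, 155/2]
+L3 (α=1/2) → [121, 803/8, 307/4]
+L4 (α=4/5) → [461/5, 4099/40, 1939/20]
+L6 (α=1/2) → [1371/10, 8179/80, 4759/40]
→ [137, 102, 119]

at x=0,y=2 over L1,L2,L3,L4,L6:
+L1 (α=1/2) → [209/2, 139/2, 195/2]
+L2 (α=6/7) → [1817/14, 2719/14, 1731/14]
+L3 (α=1/2) → [2433/28, 2929/28, 3369/28]
+L4 (α=4/5) → [16657/140, 4049/140, 23977/140]
+L6 (α=3/4) → [68317/560, 54449/560, 127717/560]
rounded: [122, 97, 228]

at x=2,y=2 over L1,L2,L3,L4,L6:
after L1 α=3/4: [327/2, 303/4, 90]
after L2 α=2/5: [1833/10, 2821/20, 436/5]
after L3 α=1/2: [1933/20, 3921/40, 1111/10]
after L4 α=3/5: [8293/50, 6321/100, 4636/25]
after L6 α=2/5: [44679/250, 40363/500, 15358/125]
rounded: [179, 81, 123]

at x=1,y=2 over L1,L2,L3,L4:
L1 α=3/4: [186, 57/2, 69]
L2 α=1/2: [215, 219/4, 155/2]
L3 α=1/2: [121, 803/8, 307/4]
L4 α=4/5: [461/5, 4099/40, 1939/20]
rounded: [92, 102, 97]

at x=0,y=2 over L1,L2,L3,L4,L7:
L1 α=1/2: [209/2, 139/2, 195/2]
L2 α=6/7: [1817/14, 2719/14, 1731/14]
L3 α=1/2: [2433/28, 2929/28, 3369/28]
L4 α=4/5: [16657/140, 4049/140, 23977/140]
L7 α=1/3: [17567/210, 3893/70, 39517/210]
= [84, 56, 188]

at x=2,y=2 over L1,L2,L3,L4,L7,L8:
+L1 (α=3/4) → [327/2, 303/4, 90]
+L2 (α=2/5) → [1833/10, 2821/20, 436/5]
+L3 (α=1/2) → [1933/20, 3921/40, 1111/10]
+L4 (α=3/5) → [8293/50, 6321/100, 4636/25]
+L7 (α=1) → [78, 141, 231]
+L8 (α=0) → [78, 141, 231]
rounded: [78, 141, 231]


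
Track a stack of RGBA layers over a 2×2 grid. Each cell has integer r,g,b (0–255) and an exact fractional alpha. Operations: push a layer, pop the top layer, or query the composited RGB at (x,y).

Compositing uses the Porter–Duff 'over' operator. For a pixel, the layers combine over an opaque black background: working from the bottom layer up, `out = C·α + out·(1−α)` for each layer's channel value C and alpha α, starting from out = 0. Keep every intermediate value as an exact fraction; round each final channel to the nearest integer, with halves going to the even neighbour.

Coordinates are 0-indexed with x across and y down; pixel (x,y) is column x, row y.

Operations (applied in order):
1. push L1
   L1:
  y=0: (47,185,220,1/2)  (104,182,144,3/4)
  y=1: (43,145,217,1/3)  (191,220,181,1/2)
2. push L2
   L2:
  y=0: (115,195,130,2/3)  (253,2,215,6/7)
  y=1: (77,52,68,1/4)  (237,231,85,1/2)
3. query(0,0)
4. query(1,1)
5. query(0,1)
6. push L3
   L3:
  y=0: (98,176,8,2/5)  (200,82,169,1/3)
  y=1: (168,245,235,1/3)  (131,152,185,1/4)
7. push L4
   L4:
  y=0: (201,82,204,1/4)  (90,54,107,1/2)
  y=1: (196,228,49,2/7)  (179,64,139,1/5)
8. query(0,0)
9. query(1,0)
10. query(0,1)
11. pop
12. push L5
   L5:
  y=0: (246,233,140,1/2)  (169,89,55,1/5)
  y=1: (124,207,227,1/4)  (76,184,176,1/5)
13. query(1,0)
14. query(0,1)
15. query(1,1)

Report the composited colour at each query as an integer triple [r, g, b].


query (0,0) [L1,L2] — begin 0,0,0
after L1 α=1/2: [47/2, 185/2, 110]
after L2 α=2/3: [169/2, 965/6, 370/3]
= [84, 161, 123]

(1,1) stack=L1,L2; from [0,0,0]:
L1 α=1/2: [191/2, 110, 181/2]
L2 α=1/2: [665/4, 341/2, 351/4]
rounded: [166, 170, 88]

query (0,1) [L1,L2] — begin 0,0,0
+L1 (α=1/3) → [43/3, 145/3, 217/3]
+L2 (α=1/4) → [30, 197/4, 285/4]
→ [30, 49, 71]

query (0,0) [L1,L2,L3,L4] — begin 0,0,0
after L1 α=1/2: [47/2, 185/2, 110]
after L2 α=2/3: [169/2, 965/6, 370/3]
after L3 α=2/5: [899/10, 1669/10, 386/5]
after L4 α=1/4: [4707/40, 5827/40, 1089/10]
→ [118, 146, 109]

(1,0) stack=L1,L2,L3,L4; from [0,0,0]:
L1 α=3/4: [78, 273/2, 108]
L2 α=6/7: [228, 297/14, 1398/7]
L3 α=1/3: [656/3, 871/21, 3979/21]
L4 α=1/2: [463/3, 2005/42, 3113/21]
= [154, 48, 148]

(0,1) stack=L1,L2,L3,L4; from [0,0,0]:
+L1 (α=1/3) → [43/3, 145/3, 217/3]
+L2 (α=1/4) → [30, 197/4, 285/4]
+L3 (α=1/3) → [76, 229/2, 755/6]
+L4 (α=2/7) → [772/7, 2057/14, 4363/42]
= [110, 147, 104]

(1,0) stack=L1,L2,L3,L5; from [0,0,0]:
L1 α=3/4: [78, 273/2, 108]
L2 α=6/7: [228, 297/14, 1398/7]
L3 α=1/3: [656/3, 871/21, 3979/21]
L5 α=1/5: [3131/15, 5353/105, 17071/105]
rounded: [209, 51, 163]

(0,1) stack=L1,L2,L3,L5; from [0,0,0]:
+L1 (α=1/3) → [43/3, 145/3, 217/3]
+L2 (α=1/4) → [30, 197/4, 285/4]
+L3 (α=1/3) → [76, 229/2, 755/6]
+L5 (α=1/4) → [88, 1101/8, 1209/8]
rounded: [88, 138, 151]

at x=1,y=1 over L1,L2,L3,L5:
L1 α=1/2: [191/2, 110, 181/2]
L2 α=1/2: [665/4, 341/2, 351/4]
L3 α=1/4: [2519/16, 1327/8, 1793/16]
L5 α=1/5: [2823/20, 339/2, 2497/20]
= [141, 170, 125]


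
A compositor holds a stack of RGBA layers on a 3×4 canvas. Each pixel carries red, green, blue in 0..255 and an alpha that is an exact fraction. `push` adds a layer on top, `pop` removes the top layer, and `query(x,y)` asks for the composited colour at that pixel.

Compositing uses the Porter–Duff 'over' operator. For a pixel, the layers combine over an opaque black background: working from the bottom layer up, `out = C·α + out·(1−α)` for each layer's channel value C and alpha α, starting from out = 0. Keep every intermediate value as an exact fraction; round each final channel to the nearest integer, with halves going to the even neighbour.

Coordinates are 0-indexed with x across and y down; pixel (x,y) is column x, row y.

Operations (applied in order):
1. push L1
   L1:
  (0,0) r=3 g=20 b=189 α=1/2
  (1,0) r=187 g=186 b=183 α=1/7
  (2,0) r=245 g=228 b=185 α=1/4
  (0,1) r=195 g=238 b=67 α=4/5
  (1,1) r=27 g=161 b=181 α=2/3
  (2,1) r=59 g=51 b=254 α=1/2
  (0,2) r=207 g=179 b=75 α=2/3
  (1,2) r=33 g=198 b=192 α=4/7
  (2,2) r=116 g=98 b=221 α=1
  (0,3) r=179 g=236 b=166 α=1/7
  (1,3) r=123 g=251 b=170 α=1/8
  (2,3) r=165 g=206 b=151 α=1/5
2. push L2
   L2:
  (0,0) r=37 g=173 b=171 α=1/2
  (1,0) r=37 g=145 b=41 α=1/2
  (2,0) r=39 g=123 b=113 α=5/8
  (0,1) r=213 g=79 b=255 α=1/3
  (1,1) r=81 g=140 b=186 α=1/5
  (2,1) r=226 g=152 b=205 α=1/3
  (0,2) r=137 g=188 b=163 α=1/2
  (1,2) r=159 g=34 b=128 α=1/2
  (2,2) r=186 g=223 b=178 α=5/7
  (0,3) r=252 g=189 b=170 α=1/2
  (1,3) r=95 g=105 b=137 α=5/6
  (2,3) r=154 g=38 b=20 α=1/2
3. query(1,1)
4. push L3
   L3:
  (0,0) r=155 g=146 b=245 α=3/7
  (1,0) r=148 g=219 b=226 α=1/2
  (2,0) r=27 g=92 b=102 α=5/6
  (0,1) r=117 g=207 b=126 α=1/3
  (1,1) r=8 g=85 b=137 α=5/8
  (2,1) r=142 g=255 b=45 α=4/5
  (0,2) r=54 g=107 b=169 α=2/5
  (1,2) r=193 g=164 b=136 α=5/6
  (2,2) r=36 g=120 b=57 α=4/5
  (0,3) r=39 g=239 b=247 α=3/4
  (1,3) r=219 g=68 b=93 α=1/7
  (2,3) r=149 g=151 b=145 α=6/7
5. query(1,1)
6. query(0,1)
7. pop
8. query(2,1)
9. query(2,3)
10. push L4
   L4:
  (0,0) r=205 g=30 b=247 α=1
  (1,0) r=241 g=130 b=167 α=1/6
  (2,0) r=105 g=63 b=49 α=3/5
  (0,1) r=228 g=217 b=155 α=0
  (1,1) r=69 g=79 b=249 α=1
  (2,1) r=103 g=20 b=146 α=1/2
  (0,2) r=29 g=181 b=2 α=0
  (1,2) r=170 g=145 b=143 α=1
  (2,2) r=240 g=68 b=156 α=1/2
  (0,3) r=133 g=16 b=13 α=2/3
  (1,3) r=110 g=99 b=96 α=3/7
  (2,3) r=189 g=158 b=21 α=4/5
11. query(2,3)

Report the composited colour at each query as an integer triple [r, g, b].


query (1,1) [L1,L2] — begin 0,0,0
L1 α=2/3: [18, 322/3, 362/3]
L2 α=1/5: [153/5, 1708/15, 2006/15]
rounded: [31, 114, 134]

at x=1,y=1 over L1,L2,L3:
after L1 α=2/3: [18, 322/3, 362/3]
after L2 α=1/5: [153/5, 1708/15, 2006/15]
after L3 α=5/8: [659/40, 3833/40, 5431/40]
rounded: [16, 96, 136]

(0,1) stack=L1,L2,L3; from [0,0,0]:
after L1 α=4/5: [156, 952/5, 268/5]
after L2 α=1/3: [175, 2299/15, 1811/15]
after L3 α=1/3: [467/3, 7703/45, 5512/45]
= [156, 171, 122]

query (2,1) [L1,L2] — begin 0,0,0
after L1 α=1/2: [59/2, 51/2, 127]
after L2 α=1/3: [95, 203/3, 153]
→ [95, 68, 153]

at x=2,y=3 over L1,L2:
L1 α=1/5: [33, 206/5, 151/5]
L2 α=1/2: [187/2, 198/5, 251/10]
= [94, 40, 25]

(2,3) stack=L1,L2,L4; from [0,0,0]:
L1 α=1/5: [33, 206/5, 151/5]
L2 α=1/2: [187/2, 198/5, 251/10]
L4 α=4/5: [1699/10, 3358/25, 1091/50]
= [170, 134, 22]


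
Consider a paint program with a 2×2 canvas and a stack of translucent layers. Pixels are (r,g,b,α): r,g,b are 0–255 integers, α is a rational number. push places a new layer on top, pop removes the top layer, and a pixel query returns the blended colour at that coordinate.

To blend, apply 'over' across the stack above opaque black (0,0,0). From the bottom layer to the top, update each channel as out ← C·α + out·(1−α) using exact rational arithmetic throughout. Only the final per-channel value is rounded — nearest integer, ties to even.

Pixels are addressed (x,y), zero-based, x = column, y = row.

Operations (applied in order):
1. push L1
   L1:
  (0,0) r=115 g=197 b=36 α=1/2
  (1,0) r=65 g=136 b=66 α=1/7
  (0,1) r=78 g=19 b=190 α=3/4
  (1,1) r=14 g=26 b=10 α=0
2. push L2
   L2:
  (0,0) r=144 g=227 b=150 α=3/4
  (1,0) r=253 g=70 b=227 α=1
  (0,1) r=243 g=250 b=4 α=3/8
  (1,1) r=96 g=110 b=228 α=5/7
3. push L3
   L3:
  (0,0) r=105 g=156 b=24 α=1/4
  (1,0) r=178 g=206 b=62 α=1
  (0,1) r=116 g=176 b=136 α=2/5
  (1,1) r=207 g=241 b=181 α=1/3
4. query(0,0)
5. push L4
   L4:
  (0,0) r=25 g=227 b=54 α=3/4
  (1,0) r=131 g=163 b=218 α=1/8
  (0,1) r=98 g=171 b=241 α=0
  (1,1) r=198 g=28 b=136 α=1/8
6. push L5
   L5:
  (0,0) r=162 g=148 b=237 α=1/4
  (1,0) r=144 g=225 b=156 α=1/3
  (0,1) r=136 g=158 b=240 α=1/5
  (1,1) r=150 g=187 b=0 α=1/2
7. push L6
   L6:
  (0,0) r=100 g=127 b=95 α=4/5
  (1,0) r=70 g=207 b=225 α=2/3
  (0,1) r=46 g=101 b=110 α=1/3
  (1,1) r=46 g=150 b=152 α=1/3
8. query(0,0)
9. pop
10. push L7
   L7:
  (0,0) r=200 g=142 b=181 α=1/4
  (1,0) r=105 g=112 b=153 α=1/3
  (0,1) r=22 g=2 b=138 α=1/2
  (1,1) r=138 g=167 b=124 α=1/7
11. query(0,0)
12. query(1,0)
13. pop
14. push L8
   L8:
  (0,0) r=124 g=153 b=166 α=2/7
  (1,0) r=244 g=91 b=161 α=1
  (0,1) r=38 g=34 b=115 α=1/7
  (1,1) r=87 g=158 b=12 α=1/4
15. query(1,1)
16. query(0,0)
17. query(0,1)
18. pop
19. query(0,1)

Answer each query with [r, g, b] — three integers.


(0,0) stack=L1,L2,L3; from [0,0,0]:
+L1 (α=1/2) → [115/2, 197/2, 18]
+L2 (α=3/4) → [979/8, 1559/8, 117]
+L3 (α=1/4) → [3777/32, 5925/32, 375/4]
= [118, 185, 94]

(0,0) stack=L1,L2,L3,L4,L5,L6; from [0,0,0]:
L1 α=1/2: [115/2, 197/2, 18]
L2 α=3/4: [979/8, 1559/8, 117]
L3 α=1/4: [3777/32, 5925/32, 375/4]
L4 α=3/4: [6177/128, 27717/128, 1023/16]
L5 α=1/4: [39267/512, 102095/512, 6861/64]
L6 α=4/5: [244067/2560, 362191/2560, 31181/320]
= [95, 141, 97]

(0,0) stack=L1,L2,L3,L4,L5,L7; from [0,0,0]:
after L1 α=1/2: [115/2, 197/2, 18]
after L2 α=3/4: [979/8, 1559/8, 117]
after L3 α=1/4: [3777/32, 5925/32, 375/4]
after L4 α=3/4: [6177/128, 27717/128, 1023/16]
after L5 α=1/4: [39267/512, 102095/512, 6861/64]
after L7 α=1/4: [220201/2048, 378989/2048, 32167/256]
→ [108, 185, 126]

query (1,0) [L1,L2,L3,L4,L5,L7] — begin 0,0,0
after L1 α=1/7: [65/7, 136/7, 66/7]
after L2 α=1: [253, 70, 227]
after L3 α=1: [178, 206, 62]
after L4 α=1/8: [1377/8, 1605/8, 163/2]
after L5 α=1/3: [651/4, 835/4, 319/3]
after L7 α=1/3: [287/2, 353/2, 1097/9]
rounded: [144, 176, 122]

(1,1) stack=L1,L2,L3,L4,L5,L8; from [0,0,0]:
+L1 (α=0) → [0, 0, 0]
+L2 (α=5/7) → [480/7, 550/7, 1140/7]
+L3 (α=1/3) → [803/7, 929/7, 3547/21]
+L4 (α=1/8) → [1001/8, 957/8, 3955/24]
+L5 (α=1/2) → [2201/16, 2453/16, 3955/48]
+L8 (α=1/4) → [7995/64, 9887/64, 4147/64]
→ [125, 154, 65]

(0,0) stack=L1,L2,L3,L4,L5,L8; from [0,0,0]:
L1 α=1/2: [115/2, 197/2, 18]
L2 α=3/4: [979/8, 1559/8, 117]
L3 α=1/4: [3777/32, 5925/32, 375/4]
L4 α=3/4: [6177/128, 27717/128, 1023/16]
L5 α=1/4: [39267/512, 102095/512, 6861/64]
L8 α=2/7: [323311/3584, 667147/3584, 55553/448]
→ [90, 186, 124]

at x=0,y=1 over L1,L2,L3,L4,L5,L8:
L1 α=3/4: [117/2, 57/4, 285/2]
L2 α=3/8: [2043/16, 3285/32, 1449/16]
L3 α=2/5: [9841/80, 21119/160, 8699/80]
L4 α=0: [9841/80, 21119/160, 8699/80]
L5 α=1/5: [12561/100, 27439/200, 13499/100]
L8 α=1/7: [39583/350, 85717/700, 46247/350]
= [113, 122, 132]

at x=0,y=1 over L1,L2,L3,L4,L5:
+L1 (α=3/4) → [117/2, 57/4, 285/2]
+L2 (α=3/8) → [2043/16, 3285/32, 1449/16]
+L3 (α=2/5) → [9841/80, 21119/160, 8699/80]
+L4 (α=0) → [9841/80, 21119/160, 8699/80]
+L5 (α=1/5) → [12561/100, 27439/200, 13499/100]
→ [126, 137, 135]


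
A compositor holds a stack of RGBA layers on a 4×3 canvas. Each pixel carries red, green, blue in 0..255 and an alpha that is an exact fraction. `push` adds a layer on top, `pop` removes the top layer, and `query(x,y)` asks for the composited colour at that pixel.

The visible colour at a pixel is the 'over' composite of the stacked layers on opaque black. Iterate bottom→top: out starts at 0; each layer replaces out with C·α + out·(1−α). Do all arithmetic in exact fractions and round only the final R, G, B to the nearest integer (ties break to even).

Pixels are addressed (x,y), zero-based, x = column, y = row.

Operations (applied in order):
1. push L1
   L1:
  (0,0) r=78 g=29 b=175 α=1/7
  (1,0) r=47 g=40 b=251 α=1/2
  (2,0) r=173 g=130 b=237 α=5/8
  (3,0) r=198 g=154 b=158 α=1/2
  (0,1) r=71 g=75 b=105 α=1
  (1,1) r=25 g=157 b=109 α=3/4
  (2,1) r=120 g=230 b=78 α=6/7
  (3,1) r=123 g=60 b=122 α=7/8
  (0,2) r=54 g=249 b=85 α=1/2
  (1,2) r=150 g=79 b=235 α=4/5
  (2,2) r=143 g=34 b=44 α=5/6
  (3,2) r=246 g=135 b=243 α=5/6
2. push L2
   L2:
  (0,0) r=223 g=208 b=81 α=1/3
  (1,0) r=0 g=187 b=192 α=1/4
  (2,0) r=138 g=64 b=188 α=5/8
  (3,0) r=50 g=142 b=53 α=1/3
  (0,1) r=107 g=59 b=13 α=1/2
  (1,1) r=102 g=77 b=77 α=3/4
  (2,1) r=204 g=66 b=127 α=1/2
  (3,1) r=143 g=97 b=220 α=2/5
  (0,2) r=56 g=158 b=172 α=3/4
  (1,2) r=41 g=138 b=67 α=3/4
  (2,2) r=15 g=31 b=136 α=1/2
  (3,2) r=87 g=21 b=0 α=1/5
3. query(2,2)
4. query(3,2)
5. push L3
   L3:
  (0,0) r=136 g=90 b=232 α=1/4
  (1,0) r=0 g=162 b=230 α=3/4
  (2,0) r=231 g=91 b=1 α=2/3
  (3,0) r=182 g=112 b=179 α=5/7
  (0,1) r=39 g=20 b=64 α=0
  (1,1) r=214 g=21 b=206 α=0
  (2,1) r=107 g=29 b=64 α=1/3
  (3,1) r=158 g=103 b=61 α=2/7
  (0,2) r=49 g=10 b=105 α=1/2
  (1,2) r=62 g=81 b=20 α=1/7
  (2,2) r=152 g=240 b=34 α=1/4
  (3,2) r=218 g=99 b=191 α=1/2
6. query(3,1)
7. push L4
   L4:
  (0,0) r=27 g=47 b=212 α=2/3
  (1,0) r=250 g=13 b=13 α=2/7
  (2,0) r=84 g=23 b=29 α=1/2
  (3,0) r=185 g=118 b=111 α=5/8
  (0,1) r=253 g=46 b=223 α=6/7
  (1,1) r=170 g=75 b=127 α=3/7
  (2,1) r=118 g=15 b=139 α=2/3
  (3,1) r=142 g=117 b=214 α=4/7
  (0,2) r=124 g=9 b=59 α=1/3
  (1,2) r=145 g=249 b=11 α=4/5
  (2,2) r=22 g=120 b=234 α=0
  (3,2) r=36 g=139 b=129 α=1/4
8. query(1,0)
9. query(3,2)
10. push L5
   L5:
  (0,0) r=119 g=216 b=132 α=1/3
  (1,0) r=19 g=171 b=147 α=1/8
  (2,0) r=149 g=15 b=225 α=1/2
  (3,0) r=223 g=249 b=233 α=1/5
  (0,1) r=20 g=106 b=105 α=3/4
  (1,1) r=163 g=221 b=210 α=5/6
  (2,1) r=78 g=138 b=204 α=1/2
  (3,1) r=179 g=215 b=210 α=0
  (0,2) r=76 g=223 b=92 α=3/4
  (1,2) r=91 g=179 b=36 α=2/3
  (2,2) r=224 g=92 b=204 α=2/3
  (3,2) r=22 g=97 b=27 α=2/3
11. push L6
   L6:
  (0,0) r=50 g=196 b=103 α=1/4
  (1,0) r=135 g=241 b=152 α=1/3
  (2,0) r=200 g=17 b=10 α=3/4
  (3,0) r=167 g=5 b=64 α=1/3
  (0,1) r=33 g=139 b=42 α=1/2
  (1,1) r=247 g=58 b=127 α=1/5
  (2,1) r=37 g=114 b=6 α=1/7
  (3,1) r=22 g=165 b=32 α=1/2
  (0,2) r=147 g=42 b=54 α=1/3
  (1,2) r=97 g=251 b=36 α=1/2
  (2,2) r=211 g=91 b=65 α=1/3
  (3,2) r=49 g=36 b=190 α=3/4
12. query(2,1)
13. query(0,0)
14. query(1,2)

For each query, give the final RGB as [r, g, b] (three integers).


query (2,2) [L1,L2] — begin 0,0,0
+L1 (α=5/6) → [715/6, 85/3, 110/3]
+L2 (α=1/2) → [805/12, 89/3, 259/3]
rounded: [67, 30, 86]

query (3,2) [L1,L2] — begin 0,0,0
L1 α=5/6: [205, 225/2, 405/2]
L2 α=1/5: [907/5, 471/5, 162]
rounded: [181, 94, 162]

at x=3,y=1 over L1,L2,L3:
after L1 α=7/8: [861/8, 105/2, 427/4]
after L2 α=2/5: [4871/40, 703/10, 3041/20]
after L3 α=2/7: [1057/8, 1115/14, 3529/28]
rounded: [132, 80, 126]

(1,0) stack=L1,L2,L3,L4; from [0,0,0]:
+L1 (α=1/2) → [47/2, 20, 251/2]
+L2 (α=1/4) → [141/8, 247/4, 1137/8]
+L3 (α=3/4) → [141/32, 2191/16, 6657/32]
+L4 (α=2/7) → [16705/224, 11371/112, 34117/224]
→ [75, 102, 152]

at x=3,y=2 over L1,L2,L3,L4:
L1 α=5/6: [205, 225/2, 405/2]
L2 α=1/5: [907/5, 471/5, 162]
L3 α=1/2: [1997/10, 483/5, 353/2]
L4 α=1/4: [6351/40, 536/5, 1317/8]
= [159, 107, 165]

at x=2,y=1 over L1,L2,L3,L4,L5,L6:
L1 α=6/7: [720/7, 1380/7, 468/7]
L2 α=1/2: [1074/7, 921/7, 1357/14]
L3 α=1/3: [2897/21, 2045/21, 1805/21]
L4 α=2/3: [7853/63, 2675/63, 7643/63]
L5 α=1/2: [12767/126, 11369/126, 20495/126]
L6 α=1/7: [13544/147, 13763/147, 20621/147]
→ [92, 94, 140]

at x=0,y=0 over L1,L2,L3,L4,L5,L6:
+L1 (α=1/7) → [78/7, 29/7, 25]
+L2 (α=1/3) → [1717/21, 1514/21, 131/3]
+L3 (α=1/4) → [2669/28, 536/7, 363/4]
+L4 (α=2/3) → [4181/84, 398/7, 2059/12]
+L5 (α=1/3) → [9179/126, 2308/21, 2851/18]
+L6 (α=1/4) → [11279/168, 920/7, 3469/24]
rounded: [67, 131, 145]

(1,2) stack=L1,L2,L3,L4,L5,L6; from [0,0,0]:
after L1 α=4/5: [120, 316/5, 188]
after L2 α=3/4: [243/4, 1193/10, 389/4]
after L3 α=1/7: [853/14, 3984/35, 1207/14]
after L4 α=4/5: [8973/70, 38844/175, 1823/70]
after L5 α=2/3: [21713/210, 101494/525, 6863/210]
after L6 α=1/2: [42083/420, 233269/1050, 14423/420]
→ [100, 222, 34]


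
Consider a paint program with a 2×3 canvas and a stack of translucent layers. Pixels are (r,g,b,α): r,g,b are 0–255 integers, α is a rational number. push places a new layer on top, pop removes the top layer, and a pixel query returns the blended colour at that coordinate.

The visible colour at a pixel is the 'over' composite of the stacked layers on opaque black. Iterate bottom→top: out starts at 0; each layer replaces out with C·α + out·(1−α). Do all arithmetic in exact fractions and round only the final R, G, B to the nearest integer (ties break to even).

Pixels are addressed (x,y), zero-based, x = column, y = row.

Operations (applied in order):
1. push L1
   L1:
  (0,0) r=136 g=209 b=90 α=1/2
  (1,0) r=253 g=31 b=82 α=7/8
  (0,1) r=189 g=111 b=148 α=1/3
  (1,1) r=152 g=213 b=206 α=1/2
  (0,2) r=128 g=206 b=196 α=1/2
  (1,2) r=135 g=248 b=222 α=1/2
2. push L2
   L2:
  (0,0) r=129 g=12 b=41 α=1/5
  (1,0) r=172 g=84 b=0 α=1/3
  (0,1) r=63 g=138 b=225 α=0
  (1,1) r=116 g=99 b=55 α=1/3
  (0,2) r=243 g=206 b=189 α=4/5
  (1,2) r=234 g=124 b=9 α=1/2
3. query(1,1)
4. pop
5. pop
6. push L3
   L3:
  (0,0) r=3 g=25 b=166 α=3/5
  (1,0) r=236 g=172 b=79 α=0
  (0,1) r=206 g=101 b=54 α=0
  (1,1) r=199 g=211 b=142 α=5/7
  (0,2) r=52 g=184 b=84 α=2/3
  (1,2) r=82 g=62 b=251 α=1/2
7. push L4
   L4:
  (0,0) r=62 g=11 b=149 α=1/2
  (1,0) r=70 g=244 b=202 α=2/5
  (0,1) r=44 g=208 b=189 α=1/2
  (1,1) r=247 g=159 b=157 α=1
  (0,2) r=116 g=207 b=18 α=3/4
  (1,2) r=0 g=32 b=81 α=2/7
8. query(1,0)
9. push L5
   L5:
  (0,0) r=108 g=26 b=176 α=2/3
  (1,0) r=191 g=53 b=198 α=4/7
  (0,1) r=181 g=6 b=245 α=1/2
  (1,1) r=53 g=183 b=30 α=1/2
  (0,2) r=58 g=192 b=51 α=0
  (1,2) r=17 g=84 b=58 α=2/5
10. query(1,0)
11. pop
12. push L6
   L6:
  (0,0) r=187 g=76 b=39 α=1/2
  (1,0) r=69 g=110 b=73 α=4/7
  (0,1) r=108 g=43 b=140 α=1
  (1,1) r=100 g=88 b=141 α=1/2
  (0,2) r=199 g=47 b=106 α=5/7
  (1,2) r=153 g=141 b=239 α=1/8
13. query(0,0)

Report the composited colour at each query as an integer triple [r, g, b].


query (1,1) [L1,L2] — begin 0,0,0
L1 α=1/2: [76, 213/2, 103]
L2 α=1/3: [268/3, 104, 87]
= [89, 104, 87]

(1,0) stack=L3,L4; from [0,0,0]:
+L3 (α=0) → [0, 0, 0]
+L4 (α=2/5) → [28, 488/5, 404/5]
= [28, 98, 81]

at x=1,y=0 over L3,L4,L5:
L3 α=0: [0, 0, 0]
L4 α=2/5: [28, 488/5, 404/5]
L5 α=4/7: [848/7, 2524/35, 5172/35]
→ [121, 72, 148]

at x=0,y=0 over L3,L4,L6:
L3 α=3/5: [9/5, 15, 498/5]
L4 α=1/2: [319/10, 13, 1243/10]
L6 α=1/2: [2189/20, 89/2, 1633/20]
rounded: [109, 44, 82]


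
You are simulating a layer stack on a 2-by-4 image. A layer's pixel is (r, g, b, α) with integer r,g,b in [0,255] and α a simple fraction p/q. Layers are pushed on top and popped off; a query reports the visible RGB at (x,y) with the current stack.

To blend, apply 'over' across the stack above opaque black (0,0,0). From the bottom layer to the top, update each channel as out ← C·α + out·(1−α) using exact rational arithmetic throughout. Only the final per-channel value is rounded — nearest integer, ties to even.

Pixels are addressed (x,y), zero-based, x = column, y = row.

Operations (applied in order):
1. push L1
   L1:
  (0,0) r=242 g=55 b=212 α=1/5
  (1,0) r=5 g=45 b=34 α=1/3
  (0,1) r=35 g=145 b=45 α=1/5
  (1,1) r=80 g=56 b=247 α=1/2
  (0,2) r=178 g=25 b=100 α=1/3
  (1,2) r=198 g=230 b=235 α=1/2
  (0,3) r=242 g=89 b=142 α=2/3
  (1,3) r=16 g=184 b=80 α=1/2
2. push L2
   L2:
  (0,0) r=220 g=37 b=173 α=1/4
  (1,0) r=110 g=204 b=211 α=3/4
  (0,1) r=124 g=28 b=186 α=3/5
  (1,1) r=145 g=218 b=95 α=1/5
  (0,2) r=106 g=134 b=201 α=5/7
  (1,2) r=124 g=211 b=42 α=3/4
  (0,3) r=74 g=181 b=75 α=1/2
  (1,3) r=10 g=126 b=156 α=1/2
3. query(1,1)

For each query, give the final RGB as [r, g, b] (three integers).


(1,1) stack=L1,L2; from [0,0,0]:
after L1 α=1/2: [40, 28, 247/2]
after L2 α=1/5: [61, 66, 589/5]
= [61, 66, 118]


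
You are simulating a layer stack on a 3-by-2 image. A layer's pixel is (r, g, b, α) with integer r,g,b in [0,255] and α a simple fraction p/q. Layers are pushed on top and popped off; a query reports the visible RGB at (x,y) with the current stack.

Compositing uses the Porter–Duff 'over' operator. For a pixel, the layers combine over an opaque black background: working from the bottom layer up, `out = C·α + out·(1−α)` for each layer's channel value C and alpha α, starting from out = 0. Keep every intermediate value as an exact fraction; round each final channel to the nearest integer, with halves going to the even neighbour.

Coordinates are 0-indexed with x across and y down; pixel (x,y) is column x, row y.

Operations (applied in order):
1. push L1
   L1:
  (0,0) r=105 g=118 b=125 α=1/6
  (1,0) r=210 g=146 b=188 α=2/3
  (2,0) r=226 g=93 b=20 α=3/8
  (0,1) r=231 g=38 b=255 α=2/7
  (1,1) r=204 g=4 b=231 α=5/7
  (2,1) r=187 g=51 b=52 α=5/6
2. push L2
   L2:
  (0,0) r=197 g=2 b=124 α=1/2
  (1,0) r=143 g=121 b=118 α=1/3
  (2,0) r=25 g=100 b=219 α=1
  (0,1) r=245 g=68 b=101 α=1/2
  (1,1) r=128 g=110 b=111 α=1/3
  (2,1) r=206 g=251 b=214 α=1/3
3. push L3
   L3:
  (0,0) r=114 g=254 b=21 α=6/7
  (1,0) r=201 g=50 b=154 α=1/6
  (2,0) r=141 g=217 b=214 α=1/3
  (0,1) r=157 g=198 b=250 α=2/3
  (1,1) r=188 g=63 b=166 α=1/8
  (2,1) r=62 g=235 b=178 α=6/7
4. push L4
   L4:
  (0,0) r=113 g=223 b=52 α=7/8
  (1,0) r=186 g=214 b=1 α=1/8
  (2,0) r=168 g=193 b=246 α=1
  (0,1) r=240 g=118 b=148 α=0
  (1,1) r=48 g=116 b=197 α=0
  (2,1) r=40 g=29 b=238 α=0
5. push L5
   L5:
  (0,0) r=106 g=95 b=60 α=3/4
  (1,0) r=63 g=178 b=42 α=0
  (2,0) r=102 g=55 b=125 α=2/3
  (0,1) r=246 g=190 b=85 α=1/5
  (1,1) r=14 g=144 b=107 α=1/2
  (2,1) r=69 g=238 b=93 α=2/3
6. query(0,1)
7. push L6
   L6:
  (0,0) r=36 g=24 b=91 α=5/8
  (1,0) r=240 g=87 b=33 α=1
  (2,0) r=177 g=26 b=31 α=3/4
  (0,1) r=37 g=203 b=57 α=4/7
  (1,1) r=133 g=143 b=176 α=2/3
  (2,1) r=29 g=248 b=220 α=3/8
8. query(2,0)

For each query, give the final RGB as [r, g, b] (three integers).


query (0,1) [L1,L2,L3,L4,L5] — begin 0,0,0
+L1 (α=2/7) → [66, 76/7, 510/7]
+L2 (α=1/2) → [311/2, 276/7, 1217/14]
+L3 (α=2/3) → [313/2, 1016/7, 2739/14]
+L4 (α=0) → [313/2, 1016/7, 2739/14]
+L5 (α=1/5) → [872/5, 5394/35, 6073/35]
= [174, 154, 174]

(2,0) stack=L1,L2,L3,L4,L5,L6; from [0,0,0]:
after L1 α=3/8: [339/4, 279/8, 15/2]
after L2 α=1: [25, 100, 219]
after L3 α=1/3: [191/3, 139, 652/3]
after L4 α=1: [168, 193, 246]
after L5 α=2/3: [124, 101, 496/3]
after L6 α=3/4: [655/4, 179/4, 775/12]
= [164, 45, 65]


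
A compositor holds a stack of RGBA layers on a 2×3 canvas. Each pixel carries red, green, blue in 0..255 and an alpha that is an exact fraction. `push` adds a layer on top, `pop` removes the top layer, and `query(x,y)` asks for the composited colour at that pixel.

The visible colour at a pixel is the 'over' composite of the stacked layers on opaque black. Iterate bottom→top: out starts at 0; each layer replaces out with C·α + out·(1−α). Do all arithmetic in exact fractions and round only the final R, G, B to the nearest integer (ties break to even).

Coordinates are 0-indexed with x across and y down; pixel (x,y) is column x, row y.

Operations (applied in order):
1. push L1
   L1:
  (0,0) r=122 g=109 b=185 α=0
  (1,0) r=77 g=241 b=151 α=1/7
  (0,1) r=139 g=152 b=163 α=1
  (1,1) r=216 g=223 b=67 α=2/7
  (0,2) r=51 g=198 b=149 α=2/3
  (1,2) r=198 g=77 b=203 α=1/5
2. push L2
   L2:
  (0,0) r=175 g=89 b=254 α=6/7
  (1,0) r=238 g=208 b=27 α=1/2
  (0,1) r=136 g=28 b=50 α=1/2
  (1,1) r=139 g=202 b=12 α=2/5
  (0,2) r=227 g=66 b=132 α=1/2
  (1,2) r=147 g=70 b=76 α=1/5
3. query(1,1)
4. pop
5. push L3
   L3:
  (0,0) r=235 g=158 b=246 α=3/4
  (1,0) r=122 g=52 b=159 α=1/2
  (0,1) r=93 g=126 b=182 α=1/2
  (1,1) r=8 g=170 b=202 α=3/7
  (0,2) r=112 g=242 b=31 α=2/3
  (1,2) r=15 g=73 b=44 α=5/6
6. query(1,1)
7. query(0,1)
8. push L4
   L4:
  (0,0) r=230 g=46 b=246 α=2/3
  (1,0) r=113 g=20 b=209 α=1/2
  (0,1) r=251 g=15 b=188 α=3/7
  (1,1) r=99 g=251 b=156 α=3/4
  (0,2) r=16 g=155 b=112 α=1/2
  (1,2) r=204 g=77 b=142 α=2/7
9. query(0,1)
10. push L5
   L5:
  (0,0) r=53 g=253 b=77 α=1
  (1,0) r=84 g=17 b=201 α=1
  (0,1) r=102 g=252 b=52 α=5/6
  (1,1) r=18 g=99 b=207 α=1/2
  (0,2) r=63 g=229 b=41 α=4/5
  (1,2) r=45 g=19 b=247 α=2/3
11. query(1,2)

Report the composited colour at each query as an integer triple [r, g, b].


(1,1) stack=L1,L2; from [0,0,0]:
+L1 (α=2/7) → [432/7, 446/7, 134/7]
+L2 (α=2/5) → [3242/35, 4166/35, 114/7]
→ [93, 119, 16]

at x=1,y=1 over L1,L3:
L1 α=2/7: [432/7, 446/7, 134/7]
L3 α=3/7: [1896/49, 5354/49, 4778/49]
= [39, 109, 98]

(0,1) stack=L1,L3; from [0,0,0]:
+L1 (α=1) → [139, 152, 163]
+L3 (α=1/2) → [116, 139, 345/2]
rounded: [116, 139, 172]

(0,1) stack=L1,L3,L4; from [0,0,0]:
L1 α=1: [139, 152, 163]
L3 α=1/2: [116, 139, 345/2]
L4 α=3/7: [1217/7, 601/7, 1254/7]
= [174, 86, 179]

(1,2) stack=L1,L3,L4,L5; from [0,0,0]:
L1 α=1/5: [198/5, 77/5, 203/5]
L3 α=5/6: [191/10, 317/5, 1303/30]
L4 α=2/7: [1007/14, 471/7, 3007/42]
L5 α=2/3: [2267/42, 737/21, 23755/126]
rounded: [54, 35, 189]


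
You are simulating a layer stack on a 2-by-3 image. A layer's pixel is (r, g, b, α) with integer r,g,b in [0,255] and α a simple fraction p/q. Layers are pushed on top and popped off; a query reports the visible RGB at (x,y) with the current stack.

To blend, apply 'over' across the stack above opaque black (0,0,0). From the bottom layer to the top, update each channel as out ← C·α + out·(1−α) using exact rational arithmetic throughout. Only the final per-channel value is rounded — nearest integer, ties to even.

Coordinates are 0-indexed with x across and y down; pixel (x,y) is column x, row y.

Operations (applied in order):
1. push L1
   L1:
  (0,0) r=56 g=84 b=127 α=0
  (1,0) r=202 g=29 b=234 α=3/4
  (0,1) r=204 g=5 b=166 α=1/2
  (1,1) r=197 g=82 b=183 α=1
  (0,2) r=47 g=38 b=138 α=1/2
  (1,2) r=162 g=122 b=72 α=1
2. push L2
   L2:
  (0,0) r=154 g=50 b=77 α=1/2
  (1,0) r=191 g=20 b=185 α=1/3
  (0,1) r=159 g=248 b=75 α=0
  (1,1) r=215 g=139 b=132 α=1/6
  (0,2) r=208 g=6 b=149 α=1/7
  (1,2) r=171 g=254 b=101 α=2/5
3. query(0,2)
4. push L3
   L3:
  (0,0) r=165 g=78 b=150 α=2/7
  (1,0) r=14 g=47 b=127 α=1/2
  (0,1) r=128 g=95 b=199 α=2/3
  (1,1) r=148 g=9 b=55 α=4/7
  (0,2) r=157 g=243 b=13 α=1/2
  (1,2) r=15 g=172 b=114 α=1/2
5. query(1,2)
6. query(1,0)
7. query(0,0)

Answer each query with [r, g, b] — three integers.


(0,2) stack=L1,L2; from [0,0,0]:
+L1 (α=1/2) → [47/2, 19, 69]
+L2 (α=1/7) → [349/7, 120/7, 563/7]
rounded: [50, 17, 80]

at x=1,y=2 over L1,L2,L3:
L1 α=1: [162, 122, 72]
L2 α=2/5: [828/5, 874/5, 418/5]
L3 α=1/2: [903/10, 867/5, 494/5]
= [90, 173, 99]

at x=1,y=0 over L1,L2,L3:
L1 α=3/4: [303/2, 87/4, 351/2]
L2 α=1/3: [494/3, 127/6, 536/3]
L3 α=1/2: [268/3, 409/12, 917/6]
= [89, 34, 153]

at x=0,y=0 over L1,L2,L3:
after L1 α=0: [0, 0, 0]
after L2 α=1/2: [77, 25, 77/2]
after L3 α=2/7: [715/7, 281/7, 985/14]
= [102, 40, 70]


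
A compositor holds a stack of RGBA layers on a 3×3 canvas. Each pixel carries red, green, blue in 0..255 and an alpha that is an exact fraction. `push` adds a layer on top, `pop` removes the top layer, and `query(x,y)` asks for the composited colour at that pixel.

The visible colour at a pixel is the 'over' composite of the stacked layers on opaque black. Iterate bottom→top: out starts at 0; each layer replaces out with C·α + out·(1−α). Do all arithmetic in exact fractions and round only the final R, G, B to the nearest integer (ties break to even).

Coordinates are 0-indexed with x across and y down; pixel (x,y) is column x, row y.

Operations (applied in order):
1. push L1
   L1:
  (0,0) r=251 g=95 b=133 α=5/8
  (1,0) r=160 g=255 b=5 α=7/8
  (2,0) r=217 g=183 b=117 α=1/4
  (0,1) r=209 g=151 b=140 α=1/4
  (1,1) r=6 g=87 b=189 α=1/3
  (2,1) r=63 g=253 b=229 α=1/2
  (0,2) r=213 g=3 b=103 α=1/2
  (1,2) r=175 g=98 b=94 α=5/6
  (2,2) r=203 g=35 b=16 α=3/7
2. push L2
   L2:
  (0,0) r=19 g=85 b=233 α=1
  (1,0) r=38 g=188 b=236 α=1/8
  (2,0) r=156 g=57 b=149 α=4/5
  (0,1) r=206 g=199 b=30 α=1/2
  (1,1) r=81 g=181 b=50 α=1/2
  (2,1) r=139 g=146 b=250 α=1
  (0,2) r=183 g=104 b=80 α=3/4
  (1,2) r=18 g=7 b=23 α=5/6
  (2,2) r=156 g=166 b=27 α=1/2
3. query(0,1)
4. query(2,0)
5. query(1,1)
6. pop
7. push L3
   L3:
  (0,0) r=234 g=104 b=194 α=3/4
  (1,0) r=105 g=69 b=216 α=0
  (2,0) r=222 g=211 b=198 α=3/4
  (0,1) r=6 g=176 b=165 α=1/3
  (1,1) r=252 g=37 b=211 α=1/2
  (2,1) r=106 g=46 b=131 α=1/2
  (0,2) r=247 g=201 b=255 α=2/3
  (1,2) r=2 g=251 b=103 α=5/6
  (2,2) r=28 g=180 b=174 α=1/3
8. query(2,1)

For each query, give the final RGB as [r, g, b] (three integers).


at x=0,y=1 over L1,L2:
L1 α=1/4: [209/4, 151/4, 35]
L2 α=1/2: [1033/8, 947/8, 65/2]
= [129, 118, 32]

at x=2,y=0 over L1,L2:
L1 α=1/4: [217/4, 183/4, 117/4]
L2 α=4/5: [2713/20, 219/4, 2501/20]
= [136, 55, 125]

query (1,1) [L1,L2] — begin 0,0,0
+L1 (α=1/3) → [2, 29, 63]
+L2 (α=1/2) → [83/2, 105, 113/2]
→ [42, 105, 56]

query (2,1) [L1,L3] — begin 0,0,0
L1 α=1/2: [63/2, 253/2, 229/2]
L3 α=1/2: [275/4, 345/4, 491/4]
= [69, 86, 123]


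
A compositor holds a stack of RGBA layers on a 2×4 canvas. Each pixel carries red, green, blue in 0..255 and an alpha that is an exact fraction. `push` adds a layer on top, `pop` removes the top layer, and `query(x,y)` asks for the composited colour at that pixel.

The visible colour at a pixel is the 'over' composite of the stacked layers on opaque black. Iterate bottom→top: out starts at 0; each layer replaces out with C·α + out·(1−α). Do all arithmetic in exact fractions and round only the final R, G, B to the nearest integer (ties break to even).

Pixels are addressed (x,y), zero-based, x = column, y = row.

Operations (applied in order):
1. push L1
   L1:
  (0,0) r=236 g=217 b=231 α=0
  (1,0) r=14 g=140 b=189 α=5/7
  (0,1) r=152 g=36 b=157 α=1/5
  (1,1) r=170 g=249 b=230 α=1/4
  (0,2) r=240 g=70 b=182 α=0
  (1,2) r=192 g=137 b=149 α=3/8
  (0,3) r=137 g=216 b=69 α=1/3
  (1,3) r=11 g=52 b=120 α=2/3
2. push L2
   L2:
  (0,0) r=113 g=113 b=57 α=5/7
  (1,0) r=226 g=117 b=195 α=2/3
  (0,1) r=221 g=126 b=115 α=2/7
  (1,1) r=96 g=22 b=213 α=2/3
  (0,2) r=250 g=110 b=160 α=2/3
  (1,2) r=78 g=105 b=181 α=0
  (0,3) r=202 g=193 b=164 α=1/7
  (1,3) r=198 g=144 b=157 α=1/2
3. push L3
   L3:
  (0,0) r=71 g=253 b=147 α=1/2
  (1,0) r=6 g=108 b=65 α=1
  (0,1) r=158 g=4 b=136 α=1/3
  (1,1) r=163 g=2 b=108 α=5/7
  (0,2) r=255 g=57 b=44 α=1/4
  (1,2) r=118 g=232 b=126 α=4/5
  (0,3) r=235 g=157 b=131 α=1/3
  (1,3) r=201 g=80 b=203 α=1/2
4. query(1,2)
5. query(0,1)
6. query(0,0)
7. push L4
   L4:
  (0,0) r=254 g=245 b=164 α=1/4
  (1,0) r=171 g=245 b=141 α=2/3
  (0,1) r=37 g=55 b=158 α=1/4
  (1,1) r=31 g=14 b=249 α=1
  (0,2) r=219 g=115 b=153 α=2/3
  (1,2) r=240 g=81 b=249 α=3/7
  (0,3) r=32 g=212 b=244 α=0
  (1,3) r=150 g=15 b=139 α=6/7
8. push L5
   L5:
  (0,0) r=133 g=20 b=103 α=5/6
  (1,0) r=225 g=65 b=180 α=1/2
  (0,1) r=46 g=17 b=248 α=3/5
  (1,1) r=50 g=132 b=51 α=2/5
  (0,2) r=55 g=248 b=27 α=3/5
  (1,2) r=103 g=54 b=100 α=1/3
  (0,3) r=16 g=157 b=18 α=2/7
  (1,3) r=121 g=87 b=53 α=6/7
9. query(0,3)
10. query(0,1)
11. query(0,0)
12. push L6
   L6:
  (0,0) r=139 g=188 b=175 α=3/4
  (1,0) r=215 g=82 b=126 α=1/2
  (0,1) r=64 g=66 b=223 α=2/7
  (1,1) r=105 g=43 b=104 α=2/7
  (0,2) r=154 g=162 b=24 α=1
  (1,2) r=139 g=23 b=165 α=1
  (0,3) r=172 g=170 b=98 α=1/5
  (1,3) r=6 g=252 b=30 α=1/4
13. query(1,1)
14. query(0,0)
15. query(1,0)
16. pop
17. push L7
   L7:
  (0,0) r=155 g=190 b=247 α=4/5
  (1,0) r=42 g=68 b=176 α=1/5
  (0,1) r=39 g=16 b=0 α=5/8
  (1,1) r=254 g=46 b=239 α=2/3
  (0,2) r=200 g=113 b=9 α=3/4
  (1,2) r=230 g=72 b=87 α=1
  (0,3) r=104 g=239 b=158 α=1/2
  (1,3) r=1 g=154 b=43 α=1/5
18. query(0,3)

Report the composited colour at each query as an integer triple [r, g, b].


at x=1,y=2 over L1,L2,L3:
+L1 (α=3/8) → [72, 411/8, 447/8]
+L2 (α=0) → [72, 411/8, 447/8]
+L3 (α=4/5) → [544/5, 1567/8, 4479/40]
rounded: [109, 196, 112]

(0,1) stack=L1,L2,L3; from [0,0,0]:
+L1 (α=1/5) → [152/5, 36/5, 157/5]
+L2 (α=2/7) → [594/7, 288/7, 387/7]
+L3 (α=1/3) → [2294/21, 604/21, 1726/21]
→ [109, 29, 82]

query (0,0) [L1,L2,L3] — begin 0,0,0
L1 α=0: [0, 0, 0]
L2 α=5/7: [565/7, 565/7, 285/7]
L3 α=1/2: [531/7, 1168/7, 657/7]
rounded: [76, 167, 94]

(0,3) stack=L1,L2,L3,L4,L5; from [0,0,0]:
+L1 (α=1/3) → [137/3, 72, 23]
+L2 (α=1/7) → [68, 625/7, 302/7]
+L3 (α=1/3) → [371/3, 783/7, 507/7]
+L4 (α=0) → [371/3, 783/7, 507/7]
+L5 (α=2/7) → [1951/21, 6113/49, 2787/49]
= [93, 125, 57]

at x=0,y=1 over L1,L2,L3,L4,L5:
after L1 α=1/5: [152/5, 36/5, 157/5]
after L2 α=2/7: [594/7, 288/7, 387/7]
after L3 α=1/3: [2294/21, 604/21, 1726/21]
after L4 α=1/4: [2553/28, 989/28, 708/7]
after L5 α=3/5: [897/14, 1703/70, 6624/35]
= [64, 24, 189]

query (0,0) [L1,L2,L3,L4,L5] — begin 0,0,0
+L1 (α=0) → [0, 0, 0]
+L2 (α=5/7) → [565/7, 565/7, 285/7]
+L3 (α=1/2) → [531/7, 1168/7, 657/7]
+L4 (α=1/4) → [3371/28, 5219/28, 3119/28]
+L5 (α=5/6) → [21991/168, 2673/56, 17539/168]
→ [131, 48, 104]

query (1,1) [L1,L2,L3,L4,L5,L6] — begin 0,0,0
L1 α=1/4: [85/2, 249/4, 115/2]
L2 α=2/3: [469/6, 425/12, 967/6]
L3 α=5/7: [2914/21, 485/42, 2587/21]
L4 α=1: [31, 14, 249]
L5 α=2/5: [193/5, 306/5, 849/5]
L6 α=2/7: [403/7, 56, 151]
→ [58, 56, 151]

(0,0) stack=L1,L2,L3,L4,L5,L6; from [0,0,0]:
after L1 α=0: [0, 0, 0]
after L2 α=5/7: [565/7, 565/7, 285/7]
after L3 α=1/2: [531/7, 1168/7, 657/7]
after L4 α=1/4: [3371/28, 5219/28, 3119/28]
after L5 α=5/6: [21991/168, 2673/56, 17539/168]
after L6 α=3/4: [92047/672, 34257/224, 105739/672]
rounded: [137, 153, 157]

query (1,0) [L1,L2,L3,L4,L5,L6] — begin 0,0,0
L1 α=5/7: [10, 100, 135]
L2 α=2/3: [154, 334/3, 175]
L3 α=1: [6, 108, 65]
L4 α=2/3: [116, 598/3, 347/3]
L5 α=1/2: [341/2, 793/6, 887/6]
L6 α=1/2: [771/4, 1285/12, 1643/12]
= [193, 107, 137]

query (0,3) [L1,L2,L3,L4,L5,L7] — begin 0,0,0
after L1 α=1/3: [137/3, 72, 23]
after L2 α=1/7: [68, 625/7, 302/7]
after L3 α=1/3: [371/3, 783/7, 507/7]
after L4 α=0: [371/3, 783/7, 507/7]
after L5 α=2/7: [1951/21, 6113/49, 2787/49]
after L7 α=1/2: [4135/42, 8912/49, 10529/98]
→ [98, 182, 107]


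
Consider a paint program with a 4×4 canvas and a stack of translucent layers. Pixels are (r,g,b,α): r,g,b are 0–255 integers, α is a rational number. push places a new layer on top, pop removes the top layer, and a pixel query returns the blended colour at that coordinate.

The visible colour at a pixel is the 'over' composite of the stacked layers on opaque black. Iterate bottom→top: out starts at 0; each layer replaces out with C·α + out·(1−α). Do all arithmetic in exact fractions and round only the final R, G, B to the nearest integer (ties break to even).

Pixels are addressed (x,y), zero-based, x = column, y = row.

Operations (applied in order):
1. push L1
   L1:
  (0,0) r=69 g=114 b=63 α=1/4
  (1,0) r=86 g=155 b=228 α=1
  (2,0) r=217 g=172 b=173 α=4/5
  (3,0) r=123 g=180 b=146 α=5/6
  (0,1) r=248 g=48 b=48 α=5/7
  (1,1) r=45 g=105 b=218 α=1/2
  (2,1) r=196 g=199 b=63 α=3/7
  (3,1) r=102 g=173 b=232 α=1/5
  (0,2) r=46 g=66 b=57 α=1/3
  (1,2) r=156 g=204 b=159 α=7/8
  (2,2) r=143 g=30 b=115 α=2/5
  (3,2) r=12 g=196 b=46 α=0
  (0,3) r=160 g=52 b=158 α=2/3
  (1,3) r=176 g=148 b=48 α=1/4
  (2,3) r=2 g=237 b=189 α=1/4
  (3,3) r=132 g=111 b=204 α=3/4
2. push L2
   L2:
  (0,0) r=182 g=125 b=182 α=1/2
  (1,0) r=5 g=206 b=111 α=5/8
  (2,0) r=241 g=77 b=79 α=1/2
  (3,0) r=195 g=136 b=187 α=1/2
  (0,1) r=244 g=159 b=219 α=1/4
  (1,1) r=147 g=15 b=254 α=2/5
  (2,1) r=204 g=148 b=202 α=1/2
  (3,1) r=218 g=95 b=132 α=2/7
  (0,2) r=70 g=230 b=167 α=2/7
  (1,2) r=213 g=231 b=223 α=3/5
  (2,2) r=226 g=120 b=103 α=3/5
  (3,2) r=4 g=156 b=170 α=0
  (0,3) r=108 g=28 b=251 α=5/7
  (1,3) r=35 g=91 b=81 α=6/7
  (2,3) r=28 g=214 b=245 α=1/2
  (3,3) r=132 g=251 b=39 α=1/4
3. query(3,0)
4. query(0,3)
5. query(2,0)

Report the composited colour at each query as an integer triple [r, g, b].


query (3,0) [L1,L2] — begin 0,0,0
+L1 (α=5/6) → [205/2, 150, 365/3]
+L2 (α=1/2) → [595/4, 143, 463/3]
= [149, 143, 154]

at x=0,y=3 over L1,L2:
+L1 (α=2/3) → [320/3, 104/3, 316/3]
+L2 (α=5/7) → [2260/21, 628/21, 4397/21]
= [108, 30, 209]

query (2,0) [L1,L2] — begin 0,0,0
+L1 (α=4/5) → [868/5, 688/5, 692/5]
+L2 (α=1/2) → [2073/10, 1073/10, 1087/10]
= [207, 107, 109]
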